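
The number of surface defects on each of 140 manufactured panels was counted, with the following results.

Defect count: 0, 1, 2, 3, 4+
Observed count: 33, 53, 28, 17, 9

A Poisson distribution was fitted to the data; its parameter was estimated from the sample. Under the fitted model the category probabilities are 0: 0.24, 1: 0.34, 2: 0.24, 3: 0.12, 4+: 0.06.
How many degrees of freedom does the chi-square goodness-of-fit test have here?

There are k = 5 categories and 1 parameter estimated from the data, so df = 5 − 1 − 1 = 3.

3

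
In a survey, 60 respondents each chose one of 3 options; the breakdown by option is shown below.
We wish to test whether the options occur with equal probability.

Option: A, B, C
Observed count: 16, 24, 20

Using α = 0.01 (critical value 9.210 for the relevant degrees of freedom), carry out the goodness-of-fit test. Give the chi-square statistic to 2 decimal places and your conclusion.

Under H₀ each category has probability 1/3, so each expected count is 60/3 = 20.
A: (16 − 20)²/20 = 16/20 = 0.800
B: (24 − 20)²/20 = 16/20 = 0.800
C: (20 − 20)²/20 = 0/20 = 0.000
Sum = 1.60
df = 2. Since 1.60 < 9.210, we do not reject H₀.

1.60; do not reject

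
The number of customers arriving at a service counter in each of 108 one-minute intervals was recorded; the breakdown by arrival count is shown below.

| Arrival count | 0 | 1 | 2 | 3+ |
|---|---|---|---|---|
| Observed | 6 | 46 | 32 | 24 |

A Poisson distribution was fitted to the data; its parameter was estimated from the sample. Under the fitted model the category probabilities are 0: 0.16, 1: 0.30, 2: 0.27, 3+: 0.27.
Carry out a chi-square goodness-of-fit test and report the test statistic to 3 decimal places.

14.262

Expected counts E_i = n·p_i: 108×0.16 = 17.28, 108×0.30 = 32.4, 108×0.27 = 29.16, 108×0.27 = 29.16.
χ² = (6−17.28)²/17.28 + (46−32.4)²/32.4 + (32−29.16)²/29.16 + (24−29.16)²/29.16
   = 7.3633 + 5.7086 + 0.2766 + 0.9131
Sum = 14.262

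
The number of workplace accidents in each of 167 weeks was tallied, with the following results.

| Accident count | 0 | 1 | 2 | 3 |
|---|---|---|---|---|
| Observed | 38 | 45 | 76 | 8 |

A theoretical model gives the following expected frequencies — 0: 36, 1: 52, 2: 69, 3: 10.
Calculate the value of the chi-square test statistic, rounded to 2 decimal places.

2.16

0: (38 − 36)²/36 = 4/36 = 0.111
1: (45 − 52)²/52 = 49/52 = 0.942
2: (76 − 69)²/69 = 49/69 = 0.710
3: (8 − 10)²/10 = 4/10 = 0.400
Sum = 2.16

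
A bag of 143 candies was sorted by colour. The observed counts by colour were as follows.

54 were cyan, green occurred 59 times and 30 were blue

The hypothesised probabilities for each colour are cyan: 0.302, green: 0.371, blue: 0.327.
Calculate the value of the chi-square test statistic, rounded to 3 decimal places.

9.382

Expected counts E_i = n·p_i: 143×0.302 = 43.186, 143×0.371 = 53.053, 143×0.327 = 46.761.
cat         O        E   (O−E)²/E
cyan       54   43.186     2.7079
green      59   53.053     0.6666
blue       30   46.761     6.0078
Sum = 9.382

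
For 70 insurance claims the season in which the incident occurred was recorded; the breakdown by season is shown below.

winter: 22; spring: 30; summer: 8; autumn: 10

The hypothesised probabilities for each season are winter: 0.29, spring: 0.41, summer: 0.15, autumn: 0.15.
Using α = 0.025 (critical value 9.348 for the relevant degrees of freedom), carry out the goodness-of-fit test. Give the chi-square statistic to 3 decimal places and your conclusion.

Expected counts E_i = n·p_i: 70×0.29 = 20.3, 70×0.41 = 28.7, 70×0.15 = 10.5, 70×0.15 = 10.5.
χ² = (22−20.3)²/20.3 + (30−28.7)²/28.7 + (8−10.5)²/10.5 + (10−10.5)²/10.5
   = 0.1424 + 0.0589 + 0.5952 + 0.0238
Sum = 0.820
df = 3. Since 0.820 < 9.348, we do not reject H₀.

0.820; do not reject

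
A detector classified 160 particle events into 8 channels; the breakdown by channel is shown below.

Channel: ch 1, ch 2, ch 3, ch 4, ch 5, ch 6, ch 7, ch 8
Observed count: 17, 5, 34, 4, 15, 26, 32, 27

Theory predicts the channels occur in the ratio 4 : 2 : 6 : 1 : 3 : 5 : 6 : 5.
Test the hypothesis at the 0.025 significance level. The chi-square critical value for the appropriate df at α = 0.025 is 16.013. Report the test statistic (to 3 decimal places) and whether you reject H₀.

4.017; do not reject

Ratio total = 32. Expected counts: 160×4/32 = 20, 160×2/32 = 10, 160×6/32 = 30, 160×1/32 = 5, 160×3/32 = 15, 160×5/32 = 25, 160×6/32 = 30, 160×5/32 = 25.
ch 1: (17 − 20)²/20 = 9/20 = 0.4500
ch 2: (5 − 10)²/10 = 25/10 = 2.5000
ch 3: (34 − 30)²/30 = 16/30 = 0.5333
ch 4: (4 − 5)²/5 = 1/5 = 0.2000
ch 5: (15 − 15)²/15 = 0/15 = 0.0000
ch 6: (26 − 25)²/25 = 1/25 = 0.0400
ch 7: (32 − 30)²/30 = 4/30 = 0.1333
ch 8: (27 − 25)²/25 = 4/25 = 0.1600
Sum = 4.017
df = 7. Since 4.017 < 16.013, we do not reject H₀.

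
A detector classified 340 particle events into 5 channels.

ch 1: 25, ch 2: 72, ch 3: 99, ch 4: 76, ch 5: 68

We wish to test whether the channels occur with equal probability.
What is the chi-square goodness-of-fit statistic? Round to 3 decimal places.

42.500

Expected count for each of the 5 categories: 340/5 = 68.
cat         O        E   (O−E)²/E
ch 1       25       68    27.1912
ch 2       72       68     0.2353
ch 3       99       68    14.1324
ch 4       76       68     0.9412
ch 5       68       68     0.0000
Sum = 42.500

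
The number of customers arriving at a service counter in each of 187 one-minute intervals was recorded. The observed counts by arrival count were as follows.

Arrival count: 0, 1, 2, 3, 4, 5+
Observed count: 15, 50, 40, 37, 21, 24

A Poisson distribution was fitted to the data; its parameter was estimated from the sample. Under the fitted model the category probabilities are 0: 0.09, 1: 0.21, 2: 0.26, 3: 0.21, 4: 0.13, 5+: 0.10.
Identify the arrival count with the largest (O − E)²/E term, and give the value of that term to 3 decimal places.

1, 2.932

Expected counts E_i = n·p_i: 187×0.09 = 16.83, 187×0.21 = 39.27, 187×0.26 = 48.62, 187×0.21 = 39.27, 187×0.13 = 24.31, 187×0.10 = 18.7.
cat         O        E   (O−E)²/E
0          15    16.83     0.1990
1          50    39.27     2.9318
2          40    48.62     1.5283
3          37    39.27     0.1312
4          21    24.31     0.4507
5+         24     18.7     1.5021
The largest term is for 1: 2.932.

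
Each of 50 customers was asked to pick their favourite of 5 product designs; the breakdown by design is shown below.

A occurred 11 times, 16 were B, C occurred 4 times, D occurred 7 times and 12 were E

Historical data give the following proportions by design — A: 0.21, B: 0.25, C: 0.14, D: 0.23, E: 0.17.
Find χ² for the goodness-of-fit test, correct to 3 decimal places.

Expected counts E_i = n·p_i: 50×0.21 = 10.5, 50×0.25 = 12.5, 50×0.14 = 7, 50×0.23 = 11.5, 50×0.17 = 8.5.
cat         O        E   (O−E)²/E
A          11     10.5     0.0238
B          16     12.5     0.9800
C           4        7     1.2857
D           7     11.5     1.7609
E          12      8.5     1.4412
Sum = 5.492

5.492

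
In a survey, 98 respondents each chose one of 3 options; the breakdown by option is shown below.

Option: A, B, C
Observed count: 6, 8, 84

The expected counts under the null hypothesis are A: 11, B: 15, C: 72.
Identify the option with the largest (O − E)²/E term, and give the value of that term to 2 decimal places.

cat         O        E   (O−E)²/E
A           6       11      2.273
B           8       15      3.267
C          84       72      2.000
The largest term is for B: 3.27.

B, 3.27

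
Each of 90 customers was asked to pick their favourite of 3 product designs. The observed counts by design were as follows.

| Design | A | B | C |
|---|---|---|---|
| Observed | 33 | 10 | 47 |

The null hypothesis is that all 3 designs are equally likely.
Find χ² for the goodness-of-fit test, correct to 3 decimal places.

23.267

Expected count for each of the 3 categories: 90/3 = 30.
cat         O        E   (O−E)²/E
A          33       30     0.3000
B          10       30    13.3333
C          47       30     9.6333
Sum = 23.267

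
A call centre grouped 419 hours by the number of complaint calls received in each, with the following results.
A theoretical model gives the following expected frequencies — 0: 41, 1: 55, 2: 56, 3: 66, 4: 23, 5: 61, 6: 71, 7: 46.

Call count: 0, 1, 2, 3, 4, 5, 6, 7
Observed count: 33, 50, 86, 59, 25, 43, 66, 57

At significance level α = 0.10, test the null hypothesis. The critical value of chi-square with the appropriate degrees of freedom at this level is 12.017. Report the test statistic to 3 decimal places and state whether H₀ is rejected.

27.297; reject

0: (33 − 41)²/41 = 64/41 = 1.5610
1: (50 − 55)²/55 = 25/55 = 0.4545
2: (86 − 56)²/56 = 900/56 = 16.0714
3: (59 − 66)²/66 = 49/66 = 0.7424
4: (25 − 23)²/23 = 4/23 = 0.1739
5: (43 − 61)²/61 = 324/61 = 5.3115
6: (66 − 71)²/71 = 25/71 = 0.3521
7: (57 − 46)²/46 = 121/46 = 2.6304
Sum = 27.297
df = 7. Since 27.297 > 12.017, we reject H₀.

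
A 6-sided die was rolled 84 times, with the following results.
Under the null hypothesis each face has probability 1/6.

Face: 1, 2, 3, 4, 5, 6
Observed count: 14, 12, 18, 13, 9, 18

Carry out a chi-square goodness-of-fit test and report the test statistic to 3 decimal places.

4.429

Expected count for each of the 6 categories: 84/6 = 14.
χ² = (14−14)²/14 + (12−14)²/14 + (18−14)²/14 + (13−14)²/14 + (9−14)²/14 + (18−14)²/14
   = 0.0000 + 0.2857 + 1.1429 + 0.0714 + 1.7857 + 1.1429
Sum = 4.429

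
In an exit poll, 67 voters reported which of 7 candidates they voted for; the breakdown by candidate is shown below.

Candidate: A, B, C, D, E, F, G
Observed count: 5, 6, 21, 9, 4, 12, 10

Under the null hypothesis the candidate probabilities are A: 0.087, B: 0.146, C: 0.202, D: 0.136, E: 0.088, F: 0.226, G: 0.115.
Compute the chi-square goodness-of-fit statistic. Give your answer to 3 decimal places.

7.645

Expected counts E_i = n·p_i: 67×0.087 = 5.829, 67×0.146 = 9.782, 67×0.202 = 13.534, 67×0.136 = 9.112, 67×0.088 = 5.896, 67×0.226 = 15.142, 67×0.115 = 7.705.
A: (5 − 5.829)²/5.829 = 0.687241/5.829 = 0.1179
B: (6 − 9.782)²/9.782 = 14.303524/9.782 = 1.4622
C: (21 − 13.534)²/13.534 = 55.741156/13.534 = 4.1186
D: (9 − 9.112)²/9.112 = 0.012544/9.112 = 0.0014
E: (4 − 5.896)²/5.896 = 3.594816/5.896 = 0.6097
F: (12 − 15.142)²/15.142 = 9.872164/15.142 = 0.6520
G: (10 − 7.705)²/7.705 = 5.267025/7.705 = 0.6836
Sum = 7.645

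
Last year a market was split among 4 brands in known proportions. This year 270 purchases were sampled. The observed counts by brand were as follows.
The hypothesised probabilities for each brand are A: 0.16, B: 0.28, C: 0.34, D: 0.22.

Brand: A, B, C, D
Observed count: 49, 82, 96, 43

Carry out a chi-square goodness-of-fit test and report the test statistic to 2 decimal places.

Expected counts E_i = n·p_i: 270×0.16 = 43.2, 270×0.28 = 75.6, 270×0.34 = 91.8, 270×0.22 = 59.4.
χ² = (49−43.2)²/43.2 + (82−75.6)²/75.6 + (96−91.8)²/91.8 + (43−59.4)²/59.4
   = 0.779 + 0.542 + 0.192 + 4.528
Sum = 6.04

6.04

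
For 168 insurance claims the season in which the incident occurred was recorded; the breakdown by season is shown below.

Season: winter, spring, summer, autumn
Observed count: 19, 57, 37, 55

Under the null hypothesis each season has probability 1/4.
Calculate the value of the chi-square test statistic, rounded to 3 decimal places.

Expected count for each of the 4 categories: 168/4 = 42.
cat         O        E   (O−E)²/E
winter     19       42    12.5952
spring     57       42     5.3571
summer     37       42     0.5952
autumn     55       42     4.0238
Sum = 22.571

22.571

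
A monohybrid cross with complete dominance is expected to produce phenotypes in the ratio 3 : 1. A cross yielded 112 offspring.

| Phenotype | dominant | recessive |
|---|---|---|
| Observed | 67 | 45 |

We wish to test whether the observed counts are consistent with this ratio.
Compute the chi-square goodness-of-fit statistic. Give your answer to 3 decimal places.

Ratio total = 4. Expected counts: 112×3/4 = 84, 112×1/4 = 28.
dominant: (67 − 84)²/84 = 289/84 = 3.4405
recessive: (45 − 28)²/28 = 289/28 = 10.3214
Sum = 13.762

13.762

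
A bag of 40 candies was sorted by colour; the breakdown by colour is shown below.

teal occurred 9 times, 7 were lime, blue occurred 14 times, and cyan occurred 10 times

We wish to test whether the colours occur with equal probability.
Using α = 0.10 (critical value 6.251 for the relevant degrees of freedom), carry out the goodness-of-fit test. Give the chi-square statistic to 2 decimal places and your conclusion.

2.60; do not reject

Expected count for each of the 4 categories: 40/4 = 10.
cat         O        E   (O−E)²/E
teal        9       10      0.100
lime        7       10      0.900
blue       14       10      1.600
cyan       10       10      0.000
Sum = 2.60
df = 3. Since 2.60 < 6.251, we do not reject H₀.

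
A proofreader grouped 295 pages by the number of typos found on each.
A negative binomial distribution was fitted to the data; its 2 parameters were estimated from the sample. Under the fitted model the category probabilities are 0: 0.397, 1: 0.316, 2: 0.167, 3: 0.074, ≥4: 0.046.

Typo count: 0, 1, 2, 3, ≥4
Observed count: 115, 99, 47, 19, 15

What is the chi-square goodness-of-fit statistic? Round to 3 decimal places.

Expected counts E_i = n·p_i: 295×0.397 = 117.115, 295×0.316 = 93.22, 295×0.167 = 49.265, 295×0.074 = 21.83, 295×0.046 = 13.57.
0: (115 − 117.115)²/117.115 = 4.473225/117.115 = 0.0382
1: (99 − 93.22)²/93.22 = 33.4084/93.22 = 0.3584
2: (47 − 49.265)²/49.265 = 5.130225/49.265 = 0.1041
3: (19 − 21.83)²/21.83 = 8.0089/21.83 = 0.3669
≥4: (15 − 13.57)²/13.57 = 2.0449/13.57 = 0.1507
Sum = 1.018

1.018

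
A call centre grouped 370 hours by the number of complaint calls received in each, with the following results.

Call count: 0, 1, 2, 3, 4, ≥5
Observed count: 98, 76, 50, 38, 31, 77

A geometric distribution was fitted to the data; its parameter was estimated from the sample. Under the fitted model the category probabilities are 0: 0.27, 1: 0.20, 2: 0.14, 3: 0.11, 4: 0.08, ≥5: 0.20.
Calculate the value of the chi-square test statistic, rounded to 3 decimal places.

Expected counts E_i = n·p_i: 370×0.27 = 99.9, 370×0.20 = 74, 370×0.14 = 51.8, 370×0.11 = 40.7, 370×0.08 = 29.6, 370×0.20 = 74.
0: (98 − 99.9)²/99.9 = 3.61/99.9 = 0.0361
1: (76 − 74)²/74 = 4/74 = 0.0541
2: (50 − 51.8)²/51.8 = 3.24/51.8 = 0.0625
3: (38 − 40.7)²/40.7 = 7.29/40.7 = 0.1791
4: (31 − 29.6)²/29.6 = 1.96/29.6 = 0.0662
≥5: (77 − 74)²/74 = 9/74 = 0.1216
Sum = 0.520

0.520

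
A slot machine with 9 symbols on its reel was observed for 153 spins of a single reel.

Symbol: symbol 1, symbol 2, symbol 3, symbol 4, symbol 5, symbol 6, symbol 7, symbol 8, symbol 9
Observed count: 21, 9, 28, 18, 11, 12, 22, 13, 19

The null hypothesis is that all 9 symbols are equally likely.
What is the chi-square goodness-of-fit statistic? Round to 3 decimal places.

18.118

Under H₀ each category has probability 1/9, so each expected count is 153/9 = 17.
cat           O        E   (O−E)²/E
symbol 1     21       17     0.9412
symbol 2      9       17     3.7647
symbol 3     28       17     7.1176
symbol 4     18       17     0.0588
symbol 5     11       17     2.1176
symbol 6     12       17     1.4706
symbol 7     22       17     1.4706
symbol 8     13       17     0.9412
symbol 9     19       17     0.2353
Sum = 18.118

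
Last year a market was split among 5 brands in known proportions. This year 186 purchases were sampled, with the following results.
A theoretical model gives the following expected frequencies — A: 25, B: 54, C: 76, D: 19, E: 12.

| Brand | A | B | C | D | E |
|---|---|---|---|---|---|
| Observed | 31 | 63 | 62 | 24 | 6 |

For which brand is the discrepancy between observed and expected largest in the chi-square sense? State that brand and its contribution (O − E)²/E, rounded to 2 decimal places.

χ² = (31−25)²/25 + (63−54)²/54 + (62−76)²/76 + (24−19)²/19 + (6−12)²/12
   = 1.440 + 1.500 + 2.579 + 1.316 + 3.000
The largest term is for E: 3.00.

E, 3.00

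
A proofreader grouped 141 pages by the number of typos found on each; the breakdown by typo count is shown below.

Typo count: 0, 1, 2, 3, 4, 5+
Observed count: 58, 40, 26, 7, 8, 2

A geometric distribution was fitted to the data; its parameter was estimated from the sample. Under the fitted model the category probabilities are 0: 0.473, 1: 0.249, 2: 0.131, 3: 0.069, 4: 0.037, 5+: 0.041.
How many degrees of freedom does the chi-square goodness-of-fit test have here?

There are k = 6 categories and 1 parameter estimated from the data, so df = 6 − 1 − 1 = 4.

4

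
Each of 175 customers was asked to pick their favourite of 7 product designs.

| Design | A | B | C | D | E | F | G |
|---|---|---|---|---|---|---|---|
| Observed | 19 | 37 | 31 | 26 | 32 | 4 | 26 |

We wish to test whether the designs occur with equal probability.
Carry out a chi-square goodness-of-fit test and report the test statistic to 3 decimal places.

28.320

Under H₀ each category has probability 1/7, so each expected count is 175/7 = 25.
cat         O        E   (O−E)²/E
A          19       25     1.4400
B          37       25     5.7600
C          31       25     1.4400
D          26       25     0.0400
E          32       25     1.9600
F           4       25    17.6400
G          26       25     0.0400
Sum = 28.320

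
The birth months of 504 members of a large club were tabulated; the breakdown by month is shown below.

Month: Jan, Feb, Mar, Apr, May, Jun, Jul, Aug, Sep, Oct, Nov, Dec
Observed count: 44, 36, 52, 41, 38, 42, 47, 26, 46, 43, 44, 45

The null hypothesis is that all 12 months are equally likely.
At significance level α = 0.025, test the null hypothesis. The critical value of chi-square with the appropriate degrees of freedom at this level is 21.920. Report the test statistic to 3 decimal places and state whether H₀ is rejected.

11.143; do not reject

Under H₀ each category has probability 1/12, so each expected count is 504/12 = 42.
χ² = (44−42)²/42 + (36−42)²/42 + (52−42)²/42 + (41−42)²/42 + (38−42)²/42 + (42−42)²/42 + (47−42)²/42 + (26−42)²/42 + (46−42)²/42 + (43−42)²/42 + (44−42)²/42 + (45−42)²/42
   = 0.0952 + 0.8571 + 2.3810 + 0.0238 + 0.3810 + 0.0000 + 0.5952 + 6.0952 + 0.3810 + 0.0238 + 0.0952 + 0.2143
Sum = 11.143
df = 11. Since 11.143 < 21.920, we do not reject H₀.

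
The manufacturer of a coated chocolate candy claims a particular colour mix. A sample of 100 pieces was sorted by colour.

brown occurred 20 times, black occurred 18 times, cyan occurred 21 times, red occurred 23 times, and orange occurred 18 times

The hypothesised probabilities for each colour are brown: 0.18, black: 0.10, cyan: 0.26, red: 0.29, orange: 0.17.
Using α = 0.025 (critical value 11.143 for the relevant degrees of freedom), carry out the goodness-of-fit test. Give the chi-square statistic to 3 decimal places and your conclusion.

Expected counts E_i = n·p_i: 100×0.18 = 18, 100×0.10 = 10, 100×0.26 = 26, 100×0.29 = 29, 100×0.17 = 17.
cat         O        E   (O−E)²/E
brown      20       18     0.2222
black      18       10     6.4000
cyan       21       26     0.9615
red        23       29     1.2414
orange     18       17     0.0588
Sum = 8.884
df = 4. Since 8.884 < 11.143, we do not reject H₀.

8.884; do not reject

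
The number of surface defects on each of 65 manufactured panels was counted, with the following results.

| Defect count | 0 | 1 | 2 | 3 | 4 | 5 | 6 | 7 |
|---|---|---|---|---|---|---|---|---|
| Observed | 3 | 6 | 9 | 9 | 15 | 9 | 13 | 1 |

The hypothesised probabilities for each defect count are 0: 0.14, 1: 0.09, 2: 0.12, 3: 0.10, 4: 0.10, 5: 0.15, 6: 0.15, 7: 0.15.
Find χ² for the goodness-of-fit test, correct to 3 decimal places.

Expected counts E_i = n·p_i: 65×0.14 = 9.1, 65×0.09 = 5.85, 65×0.12 = 7.8, 65×0.10 = 6.5, 65×0.10 = 6.5, 65×0.15 = 9.75, 65×0.15 = 9.75, 65×0.15 = 9.75.
cat         O        E   (O−E)²/E
0           3      9.1     4.0890
1           6     5.85     0.0038
2           9      7.8     0.1846
3           9      6.5     0.9615
4          15      6.5    11.1154
5           9     9.75     0.0577
6          13     9.75     1.0833
7           1     9.75     7.8526
Sum = 25.348

25.348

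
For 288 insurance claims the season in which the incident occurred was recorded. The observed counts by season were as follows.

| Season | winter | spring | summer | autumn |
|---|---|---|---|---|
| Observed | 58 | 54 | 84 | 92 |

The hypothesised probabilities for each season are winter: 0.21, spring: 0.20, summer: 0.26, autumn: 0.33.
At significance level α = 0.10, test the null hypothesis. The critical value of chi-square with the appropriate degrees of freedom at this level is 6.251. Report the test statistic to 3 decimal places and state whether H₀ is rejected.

1.535; do not reject

Expected counts E_i = n·p_i: 288×0.21 = 60.48, 288×0.20 = 57.6, 288×0.26 = 74.88, 288×0.33 = 95.04.
winter: (58 − 60.48)²/60.48 = 6.1504/60.48 = 0.1017
spring: (54 − 57.6)²/57.6 = 12.96/57.6 = 0.2250
summer: (84 − 74.88)²/74.88 = 83.1744/74.88 = 1.1108
autumn: (92 − 95.04)²/95.04 = 9.2416/95.04 = 0.0972
Sum = 1.535
df = 3. Since 1.535 < 6.251, we do not reject H₀.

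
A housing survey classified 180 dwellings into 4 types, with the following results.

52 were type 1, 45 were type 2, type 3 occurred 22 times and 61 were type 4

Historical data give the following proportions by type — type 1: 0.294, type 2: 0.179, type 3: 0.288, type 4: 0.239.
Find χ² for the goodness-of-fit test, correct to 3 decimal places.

29.776

Expected counts E_i = n·p_i: 180×0.294 = 52.92, 180×0.179 = 32.22, 180×0.288 = 51.84, 180×0.239 = 43.02.
cat         O        E   (O−E)²/E
type 1     52    52.92     0.0160
type 2     45    32.22     5.0692
type 3     22    51.84    17.1764
type 4     61    43.02     7.5147
Sum = 29.776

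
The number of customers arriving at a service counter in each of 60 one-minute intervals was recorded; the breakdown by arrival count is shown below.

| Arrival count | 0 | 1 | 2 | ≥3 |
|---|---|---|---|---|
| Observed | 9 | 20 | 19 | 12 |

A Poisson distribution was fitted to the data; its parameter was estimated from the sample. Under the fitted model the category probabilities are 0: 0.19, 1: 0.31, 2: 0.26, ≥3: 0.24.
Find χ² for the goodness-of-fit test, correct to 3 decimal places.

Expected counts E_i = n·p_i: 60×0.19 = 11.4, 60×0.31 = 18.6, 60×0.26 = 15.6, 60×0.24 = 14.4.
χ² = (9−11.4)²/11.4 + (20−18.6)²/18.6 + (19−15.6)²/15.6 + (12−14.4)²/14.4
   = 0.5053 + 0.1054 + 0.7410 + 0.4000
Sum = 1.752

1.752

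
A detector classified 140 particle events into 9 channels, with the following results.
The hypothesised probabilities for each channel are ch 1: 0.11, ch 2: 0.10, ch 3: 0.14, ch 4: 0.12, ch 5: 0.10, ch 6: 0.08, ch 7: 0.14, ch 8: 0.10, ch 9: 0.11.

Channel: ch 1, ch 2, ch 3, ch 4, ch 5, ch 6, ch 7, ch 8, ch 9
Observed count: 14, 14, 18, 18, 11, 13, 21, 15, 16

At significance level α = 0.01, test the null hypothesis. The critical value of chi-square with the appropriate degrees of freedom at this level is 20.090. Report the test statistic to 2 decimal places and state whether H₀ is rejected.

Expected counts E_i = n·p_i: 140×0.11 = 15.4, 140×0.10 = 14, 140×0.14 = 19.6, 140×0.12 = 16.8, 140×0.10 = 14, 140×0.08 = 11.2, 140×0.14 = 19.6, 140×0.10 = 14, 140×0.11 = 15.4.
χ² = (14−15.4)²/15.4 + (14−14)²/14 + (18−19.6)²/19.6 + (18−16.8)²/16.8 + (11−14)²/14 + (13−11.2)²/11.2 + (21−19.6)²/19.6 + (15−14)²/14 + (16−15.4)²/15.4
   = 0.127 + 0.000 + 0.131 + 0.086 + 0.643 + 0.289 + 0.100 + 0.071 + 0.023
Sum = 1.47
df = 8. Since 1.47 < 20.090, we do not reject H₀.

1.47; do not reject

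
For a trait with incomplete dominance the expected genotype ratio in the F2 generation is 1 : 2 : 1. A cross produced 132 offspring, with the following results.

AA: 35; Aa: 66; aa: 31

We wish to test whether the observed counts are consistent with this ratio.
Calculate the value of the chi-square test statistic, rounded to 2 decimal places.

0.24

Ratio total = 4. Expected counts: 132×1/4 = 33, 132×2/4 = 66, 132×1/4 = 33.
χ² = (35−33)²/33 + (66−66)²/66 + (31−33)²/33
   = 0.121 + 0.000 + 0.121
Sum = 0.24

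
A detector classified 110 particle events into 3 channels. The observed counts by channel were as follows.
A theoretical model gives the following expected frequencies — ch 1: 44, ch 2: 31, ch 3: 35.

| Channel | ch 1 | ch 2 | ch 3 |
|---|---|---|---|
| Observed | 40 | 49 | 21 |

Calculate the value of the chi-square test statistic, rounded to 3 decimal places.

16.415

χ² = (40−44)²/44 + (49−31)²/31 + (21−35)²/35
   = 0.3636 + 10.4516 + 5.6000
Sum = 16.415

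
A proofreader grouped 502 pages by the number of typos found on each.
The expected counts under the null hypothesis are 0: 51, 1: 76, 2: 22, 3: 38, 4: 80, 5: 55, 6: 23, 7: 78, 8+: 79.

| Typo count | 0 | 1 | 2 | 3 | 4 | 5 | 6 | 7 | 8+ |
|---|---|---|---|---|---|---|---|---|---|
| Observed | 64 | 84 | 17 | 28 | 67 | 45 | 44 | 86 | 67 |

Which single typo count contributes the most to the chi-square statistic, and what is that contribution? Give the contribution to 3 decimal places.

6, 19.174

χ² = (64−51)²/51 + (84−76)²/76 + (17−22)²/22 + (28−38)²/38 + (67−80)²/80 + (45−55)²/55 + (44−23)²/23 + (86−78)²/78 + (67−79)²/79
   = 3.3137 + 0.8421 + 1.1364 + 2.6316 + 2.1125 + 1.8182 + 19.1739 + 0.8205 + 1.8228
The largest term is for 6: 19.174.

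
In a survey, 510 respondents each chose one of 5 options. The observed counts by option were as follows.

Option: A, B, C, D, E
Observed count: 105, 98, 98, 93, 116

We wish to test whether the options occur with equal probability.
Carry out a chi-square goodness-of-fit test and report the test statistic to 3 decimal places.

Under H₀ each category has probability 1/5, so each expected count is 510/5 = 102.
A: (105 − 102)²/102 = 9/102 = 0.0882
B: (98 − 102)²/102 = 16/102 = 0.1569
C: (98 − 102)²/102 = 16/102 = 0.1569
D: (93 − 102)²/102 = 81/102 = 0.7941
E: (116 − 102)²/102 = 196/102 = 1.9216
Sum = 3.118

3.118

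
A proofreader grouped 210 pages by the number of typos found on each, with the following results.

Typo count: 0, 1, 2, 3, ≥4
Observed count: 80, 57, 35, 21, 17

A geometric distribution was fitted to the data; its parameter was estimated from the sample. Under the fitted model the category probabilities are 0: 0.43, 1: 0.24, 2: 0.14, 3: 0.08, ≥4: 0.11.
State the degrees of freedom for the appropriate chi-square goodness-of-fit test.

3

There are k = 5 categories and 1 parameter estimated from the data, so df = 5 − 1 − 1 = 3.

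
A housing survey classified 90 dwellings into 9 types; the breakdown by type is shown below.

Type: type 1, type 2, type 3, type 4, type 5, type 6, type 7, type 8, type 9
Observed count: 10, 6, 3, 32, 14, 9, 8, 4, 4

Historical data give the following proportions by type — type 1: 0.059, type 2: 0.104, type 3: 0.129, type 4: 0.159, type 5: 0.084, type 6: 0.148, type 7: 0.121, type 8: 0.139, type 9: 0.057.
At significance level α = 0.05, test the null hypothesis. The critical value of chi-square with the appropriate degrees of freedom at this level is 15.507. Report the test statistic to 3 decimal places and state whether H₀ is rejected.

Expected counts E_i = n·p_i: 90×0.059 = 5.31, 90×0.104 = 9.36, 90×0.129 = 11.61, 90×0.159 = 14.31, 90×0.084 = 7.56, 90×0.148 = 13.32, 90×0.121 = 10.89, 90×0.139 = 12.51, 90×0.057 = 5.13.
χ² = (10−5.31)²/5.31 + (6−9.36)²/9.36 + (3−11.61)²/11.61 + (32−14.31)²/14.31 + (14−7.56)²/7.56 + (9−13.32)²/13.32 + (8−10.89)²/10.89 + (4−12.51)²/12.51 + (4−5.13)²/5.13
   = 4.1424 + 1.2062 + 6.3852 + 21.8684 + 5.4859 + 1.4011 + 0.7670 + 5.7890 + 0.2489
Sum = 47.294
df = 8. Since 47.294 > 15.507, we reject H₀.

47.294; reject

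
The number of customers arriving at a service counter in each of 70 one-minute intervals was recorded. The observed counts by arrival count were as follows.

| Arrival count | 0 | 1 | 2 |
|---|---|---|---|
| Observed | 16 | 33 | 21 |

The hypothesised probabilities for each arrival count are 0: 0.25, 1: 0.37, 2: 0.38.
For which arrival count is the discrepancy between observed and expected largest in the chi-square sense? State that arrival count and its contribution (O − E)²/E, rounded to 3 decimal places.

Expected counts E_i = n·p_i: 70×0.25 = 17.5, 70×0.37 = 25.9, 70×0.38 = 26.6.
χ² = (16−17.5)²/17.5 + (33−25.9)²/25.9 + (21−26.6)²/26.6
   = 0.1286 + 1.9463 + 1.1789
The largest term is for 1: 1.946.

1, 1.946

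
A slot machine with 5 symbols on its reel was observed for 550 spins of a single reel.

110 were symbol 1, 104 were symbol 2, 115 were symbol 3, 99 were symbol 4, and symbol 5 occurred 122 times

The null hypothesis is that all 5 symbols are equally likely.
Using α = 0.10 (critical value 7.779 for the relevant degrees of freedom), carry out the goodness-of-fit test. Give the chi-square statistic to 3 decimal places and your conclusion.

2.964; do not reject

Expected count for each of the 5 categories: 550/5 = 110.
cat           O        E   (O−E)²/E
symbol 1    110      110     0.0000
symbol 2    104      110     0.3273
symbol 3    115      110     0.2273
symbol 4     99      110     1.1000
symbol 5    122      110     1.3091
Sum = 2.964
df = 4. Since 2.964 < 7.779, we do not reject H₀.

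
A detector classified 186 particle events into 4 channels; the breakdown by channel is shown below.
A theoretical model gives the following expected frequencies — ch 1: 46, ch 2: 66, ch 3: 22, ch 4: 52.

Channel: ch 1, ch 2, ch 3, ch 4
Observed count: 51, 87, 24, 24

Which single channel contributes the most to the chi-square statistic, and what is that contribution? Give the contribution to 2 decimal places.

ch 4, 15.08

ch 1: (51 − 46)²/46 = 25/46 = 0.543
ch 2: (87 − 66)²/66 = 441/66 = 6.682
ch 3: (24 − 22)²/22 = 4/22 = 0.182
ch 4: (24 − 52)²/52 = 784/52 = 15.077
The largest term is for ch 4: 15.08.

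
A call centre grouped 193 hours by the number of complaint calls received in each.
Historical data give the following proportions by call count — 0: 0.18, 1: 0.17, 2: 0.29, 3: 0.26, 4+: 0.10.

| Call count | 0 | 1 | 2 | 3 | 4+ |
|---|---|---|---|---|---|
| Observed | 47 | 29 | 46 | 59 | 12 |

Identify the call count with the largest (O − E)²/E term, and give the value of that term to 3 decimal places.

Expected counts E_i = n·p_i: 193×0.18 = 34.74, 193×0.17 = 32.81, 193×0.29 = 55.97, 193×0.26 = 50.18, 193×0.10 = 19.3.
0: (47 − 34.74)²/34.74 = 150.3076/34.74 = 4.3266
1: (29 − 32.81)²/32.81 = 14.5161/32.81 = 0.4424
2: (46 − 55.97)²/55.97 = 99.4009/55.97 = 1.7760
3: (59 − 50.18)²/50.18 = 77.7924/50.18 = 1.5503
4+: (12 − 19.3)²/19.3 = 53.29/19.3 = 2.7611
The largest term is for 0: 4.327.

0, 4.327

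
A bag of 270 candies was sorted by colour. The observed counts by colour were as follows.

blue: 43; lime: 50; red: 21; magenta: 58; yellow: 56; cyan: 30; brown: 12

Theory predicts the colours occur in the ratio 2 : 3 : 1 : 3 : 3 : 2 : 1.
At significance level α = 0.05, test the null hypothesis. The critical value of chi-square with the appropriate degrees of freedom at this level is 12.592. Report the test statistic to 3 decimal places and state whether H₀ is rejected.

5.528; do not reject

Ratio total = 15. Expected counts: 270×2/15 = 36, 270×3/15 = 54, 270×1/15 = 18, 270×3/15 = 54, 270×3/15 = 54, 270×2/15 = 36, 270×1/15 = 18.
cat          O        E   (O−E)²/E
blue        43       36     1.3611
lime        50       54     0.2963
red         21       18     0.5000
magenta     58       54     0.2963
yellow      56       54     0.0741
cyan        30       36     1.0000
brown       12       18     2.0000
Sum = 5.528
df = 6. Since 5.528 < 12.592, we do not reject H₀.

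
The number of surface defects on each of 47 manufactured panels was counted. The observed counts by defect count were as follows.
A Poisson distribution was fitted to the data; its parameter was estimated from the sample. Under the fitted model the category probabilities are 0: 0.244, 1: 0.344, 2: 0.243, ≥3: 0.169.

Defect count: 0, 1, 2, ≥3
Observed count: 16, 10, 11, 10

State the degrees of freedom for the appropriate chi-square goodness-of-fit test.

2

There are k = 4 categories and 1 parameter estimated from the data, so df = 4 − 1 − 1 = 2.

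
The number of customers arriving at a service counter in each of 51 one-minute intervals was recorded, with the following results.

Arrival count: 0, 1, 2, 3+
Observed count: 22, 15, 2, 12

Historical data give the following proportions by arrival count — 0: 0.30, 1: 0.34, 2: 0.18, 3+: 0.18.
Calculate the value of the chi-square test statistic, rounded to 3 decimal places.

9.732

Expected counts E_i = n·p_i: 51×0.30 = 15.3, 51×0.34 = 17.34, 51×0.18 = 9.18, 51×0.18 = 9.18.
0: (22 − 15.3)²/15.3 = 44.89/15.3 = 2.9340
1: (15 − 17.34)²/17.34 = 5.4756/17.34 = 0.3158
2: (2 − 9.18)²/9.18 = 51.5524/9.18 = 5.6157
3+: (12 − 9.18)²/9.18 = 7.9524/9.18 = 0.8663
Sum = 9.732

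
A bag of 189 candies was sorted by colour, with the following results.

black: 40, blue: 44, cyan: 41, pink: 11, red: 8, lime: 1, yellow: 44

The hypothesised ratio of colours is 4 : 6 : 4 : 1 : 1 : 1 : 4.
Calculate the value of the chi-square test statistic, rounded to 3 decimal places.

Ratio total = 21. Expected counts: 189×4/21 = 36, 189×6/21 = 54, 189×4/21 = 36, 189×1/21 = 9, 189×1/21 = 9, 189×1/21 = 9, 189×4/21 = 36.
χ² = (40−36)²/36 + (44−54)²/54 + (41−36)²/36 + (11−9)²/9 + (8−9)²/9 + (1−9)²/9 + (44−36)²/36
   = 0.4444 + 1.8519 + 0.6944 + 0.4444 + 0.1111 + 7.1111 + 1.7778
Sum = 12.435

12.435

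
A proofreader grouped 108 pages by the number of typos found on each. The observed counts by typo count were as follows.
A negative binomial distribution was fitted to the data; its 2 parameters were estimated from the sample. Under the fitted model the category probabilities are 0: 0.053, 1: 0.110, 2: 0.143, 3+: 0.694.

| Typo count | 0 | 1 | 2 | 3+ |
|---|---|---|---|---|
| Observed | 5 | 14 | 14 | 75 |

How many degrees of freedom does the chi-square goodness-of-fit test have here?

1

There are k = 4 categories and 2 parameters estimated from the data, so df = 4 − 1 − 2 = 1.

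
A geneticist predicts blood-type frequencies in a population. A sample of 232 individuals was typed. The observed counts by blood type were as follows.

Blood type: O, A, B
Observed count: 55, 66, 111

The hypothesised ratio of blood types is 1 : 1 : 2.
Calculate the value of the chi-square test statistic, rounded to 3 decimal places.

Ratio total = 4. Expected counts: 232×1/4 = 58, 232×1/4 = 58, 232×2/4 = 116.
χ² = (55−58)²/58 + (66−58)²/58 + (111−116)²/116
   = 0.1552 + 1.1034 + 0.2155
Sum = 1.474

1.474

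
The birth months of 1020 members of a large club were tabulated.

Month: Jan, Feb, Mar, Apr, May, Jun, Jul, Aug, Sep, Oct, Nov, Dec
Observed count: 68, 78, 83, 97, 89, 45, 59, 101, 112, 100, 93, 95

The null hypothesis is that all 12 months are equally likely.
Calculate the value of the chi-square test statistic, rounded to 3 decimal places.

48.847

Expected count for each of the 12 categories: 1020/12 = 85.
χ² = (68−85)²/85 + (78−85)²/85 + (83−85)²/85 + (97−85)²/85 + (89−85)²/85 + (45−85)²/85 + (59−85)²/85 + (101−85)²/85 + (112−85)²/85 + (100−85)²/85 + (93−85)²/85 + (95−85)²/85
   = 3.4000 + 0.5765 + 0.0471 + 1.6941 + 0.1882 + 18.8235 + 7.9529 + 3.0118 + 8.5765 + 2.6471 + 0.7529 + 1.1765
Sum = 48.847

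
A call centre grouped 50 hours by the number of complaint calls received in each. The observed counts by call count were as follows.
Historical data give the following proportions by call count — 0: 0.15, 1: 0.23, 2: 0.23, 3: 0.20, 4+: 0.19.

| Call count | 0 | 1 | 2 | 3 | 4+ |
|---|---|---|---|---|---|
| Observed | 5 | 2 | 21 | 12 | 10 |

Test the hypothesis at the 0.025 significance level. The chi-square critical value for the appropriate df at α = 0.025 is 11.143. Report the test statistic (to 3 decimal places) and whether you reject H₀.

Expected counts E_i = n·p_i: 50×0.15 = 7.5, 50×0.23 = 11.5, 50×0.23 = 11.5, 50×0.20 = 10, 50×0.19 = 9.5.
cat         O        E   (O−E)²/E
0           5      7.5     0.8333
1           2     11.5     7.8478
2          21     11.5     7.8478
3          12       10     0.4000
4+         10      9.5     0.0263
Sum = 16.955
df = 4. Since 16.955 > 11.143, we reject H₀.

16.955; reject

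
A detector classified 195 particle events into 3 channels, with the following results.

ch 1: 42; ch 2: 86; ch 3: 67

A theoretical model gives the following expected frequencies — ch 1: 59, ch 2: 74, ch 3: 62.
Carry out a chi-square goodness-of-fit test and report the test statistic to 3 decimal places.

7.247

ch 1: (42 − 59)²/59 = 289/59 = 4.8983
ch 2: (86 − 74)²/74 = 144/74 = 1.9459
ch 3: (67 − 62)²/62 = 25/62 = 0.4032
Sum = 7.247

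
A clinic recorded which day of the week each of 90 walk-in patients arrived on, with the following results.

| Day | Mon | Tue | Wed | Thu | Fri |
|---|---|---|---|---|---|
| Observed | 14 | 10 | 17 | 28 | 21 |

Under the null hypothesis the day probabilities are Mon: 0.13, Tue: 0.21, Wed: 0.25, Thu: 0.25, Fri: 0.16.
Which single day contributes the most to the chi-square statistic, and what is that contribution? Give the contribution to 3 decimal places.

Expected counts E_i = n·p_i: 90×0.13 = 11.7, 90×0.21 = 18.9, 90×0.25 = 22.5, 90×0.25 = 22.5, 90×0.16 = 14.4.
cat         O        E   (O−E)²/E
Mon        14     11.7     0.4521
Tue        10     18.9     4.1910
Wed        17     22.5     1.3444
Thu        28     22.5     1.3444
Fri        21     14.4     3.0250
The largest term is for Tue: 4.191.

Tue, 4.191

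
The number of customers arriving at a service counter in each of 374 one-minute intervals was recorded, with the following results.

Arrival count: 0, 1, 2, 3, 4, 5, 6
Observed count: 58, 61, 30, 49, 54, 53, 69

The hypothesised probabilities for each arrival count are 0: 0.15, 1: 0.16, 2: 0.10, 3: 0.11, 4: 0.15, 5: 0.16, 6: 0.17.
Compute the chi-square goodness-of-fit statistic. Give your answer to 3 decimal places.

4.375

Expected counts E_i = n·p_i: 374×0.15 = 56.1, 374×0.16 = 59.84, 374×0.10 = 37.4, 374×0.11 = 41.14, 374×0.15 = 56.1, 374×0.16 = 59.84, 374×0.17 = 63.58.
0: (58 − 56.1)²/56.1 = 3.61/56.1 = 0.0643
1: (61 − 59.84)²/59.84 = 1.3456/59.84 = 0.0225
2: (30 − 37.4)²/37.4 = 54.76/37.4 = 1.4642
3: (49 − 41.14)²/41.14 = 61.7796/41.14 = 1.5017
4: (54 − 56.1)²/56.1 = 4.41/56.1 = 0.0786
5: (53 − 59.84)²/59.84 = 46.7856/59.84 = 0.7818
6: (69 − 63.58)²/63.58 = 29.3764/63.58 = 0.4620
Sum = 4.375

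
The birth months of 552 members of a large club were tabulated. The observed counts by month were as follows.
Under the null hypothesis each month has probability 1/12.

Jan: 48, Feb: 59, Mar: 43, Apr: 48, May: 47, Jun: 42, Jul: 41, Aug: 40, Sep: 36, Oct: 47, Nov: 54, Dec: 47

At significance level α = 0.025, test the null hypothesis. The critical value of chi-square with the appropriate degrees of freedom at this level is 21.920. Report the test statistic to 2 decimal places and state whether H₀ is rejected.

Expected count for each of the 12 categories: 552/12 = 46.
Jan: (48 − 46)²/46 = 4/46 = 0.087
Feb: (59 − 46)²/46 = 169/46 = 3.674
Mar: (43 − 46)²/46 = 9/46 = 0.196
Apr: (48 − 46)²/46 = 4/46 = 0.087
May: (47 − 46)²/46 = 1/46 = 0.022
Jun: (42 − 46)²/46 = 16/46 = 0.348
Jul: (41 − 46)²/46 = 25/46 = 0.543
Aug: (40 − 46)²/46 = 36/46 = 0.783
Sep: (36 − 46)²/46 = 100/46 = 2.174
Oct: (47 − 46)²/46 = 1/46 = 0.022
Nov: (54 − 46)²/46 = 64/46 = 1.391
Dec: (47 − 46)²/46 = 1/46 = 0.022
Sum = 9.35
df = 11. Since 9.35 < 21.920, we do not reject H₀.

9.35; do not reject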